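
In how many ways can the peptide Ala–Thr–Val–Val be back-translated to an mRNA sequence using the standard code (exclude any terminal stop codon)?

Ala: 4 codons.
Thr: 4 codons.
Val: 4 codons.
Val: 4 codons.
4 × 4 × 4 × 4 = 256.

256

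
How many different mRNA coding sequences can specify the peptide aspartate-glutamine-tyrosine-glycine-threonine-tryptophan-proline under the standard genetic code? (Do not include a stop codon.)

Asp: 2 codons.
Gln: 2 codons.
Tyr: 2 codons.
Gly: 4 codons.
Thr: 4 codons.
Trp: 1 codon.
Pro: 4 codons.
2 × 2 × 2 × 4 × 4 × 1 × 4 = 512.

512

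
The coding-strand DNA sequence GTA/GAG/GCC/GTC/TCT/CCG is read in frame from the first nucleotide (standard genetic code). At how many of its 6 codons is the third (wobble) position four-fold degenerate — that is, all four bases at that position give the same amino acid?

5

Codon 1 GTA (Val): third position 4-fold.
Codon 2 GAG (Glu): third position 2-fold.
Codon 3 GCC (Ala): third position 4-fold.
Codon 4 GTC (Val): third position 4-fold.
Codon 5 TCT (Ser): third position 4-fold.
Codon 6 CCG (Pro): third position 4-fold.
Four-fold degenerate third positions: 5.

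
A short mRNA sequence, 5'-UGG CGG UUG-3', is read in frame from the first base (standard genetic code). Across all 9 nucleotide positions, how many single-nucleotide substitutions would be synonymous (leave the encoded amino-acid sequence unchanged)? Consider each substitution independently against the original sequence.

Codon 1 (UGG, Trp): 0 synonymous substitutions.
Codon 2 (CGG, Arg): 4 synonymous substitutions.
Codon 3 (UUG, Leu): 2 synonymous substitutions.
Total: 0 + 4 + 2 = 6.

6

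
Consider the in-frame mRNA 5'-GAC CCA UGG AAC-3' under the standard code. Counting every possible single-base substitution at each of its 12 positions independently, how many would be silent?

5

Codon 1 (GAC, Asp): 1 synonymous substitution.
Codon 2 (CCA, Pro): 3 synonymous substitutions.
Codon 3 (UGG, Trp): 0 synonymous substitutions.
Codon 4 (AAC, Asn): 1 synonymous substitution.
Total: 1 + 3 + 0 + 1 = 5.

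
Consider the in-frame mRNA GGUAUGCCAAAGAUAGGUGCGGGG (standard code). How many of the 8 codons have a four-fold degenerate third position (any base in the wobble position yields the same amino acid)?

Codon 1 GGU (Gly): third position 4-fold.
Codon 2 AUG (Met): third position 1-fold.
Codon 3 CCA (Pro): third position 4-fold.
Codon 4 AAG (Lys): third position 2-fold.
Codon 5 AUA (Ile): third position 3-fold.
Codon 6 GGU (Gly): third position 4-fold.
Codon 7 GCG (Ala): third position 4-fold.
Codon 8 GGG (Gly): third position 4-fold.
Four-fold degenerate third positions: 5.

5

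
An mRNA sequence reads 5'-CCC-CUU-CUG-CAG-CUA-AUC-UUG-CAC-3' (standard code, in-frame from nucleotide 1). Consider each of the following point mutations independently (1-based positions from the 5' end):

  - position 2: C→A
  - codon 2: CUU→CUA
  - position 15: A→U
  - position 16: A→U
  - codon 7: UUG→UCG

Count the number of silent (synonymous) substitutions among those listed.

Codon 1: CCC (Pro) → CAC (His) — missense.
Codon 2: CUU (Leu) → CUA (Leu) — synonymous.
Codon 5: CUA (Leu) → CUU (Leu) — synonymous.
Codon 6: AUC (Ile) → UUC (Phe) — missense.
Codon 7: UUG (Leu) → UCG (Ser) — missense.
Synonymous: 2 of 5.

2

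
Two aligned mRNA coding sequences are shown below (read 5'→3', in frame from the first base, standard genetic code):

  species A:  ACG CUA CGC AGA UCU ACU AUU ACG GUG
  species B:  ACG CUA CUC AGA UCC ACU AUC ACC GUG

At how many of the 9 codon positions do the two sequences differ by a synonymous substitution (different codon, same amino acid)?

3

Codon 1: ACG Thr / ACG Thr — identical.
Codon 2: CUA Leu / CUA Leu — identical.
Codon 3: CGC Arg / CUC Leu — nonsynonymous.
Codon 4: AGA Arg / AGA Arg — identical.
Codon 5: UCU Ser / UCC Ser — synonymous.
Codon 6: ACU Thr / ACU Thr — identical.
Codon 7: AUU Ile / AUC Ile — synonymous.
Codon 8: ACG Thr / ACC Thr — synonymous.
Codon 9: GUG Val / GUG Val — identical.
Synonymous differences: 3.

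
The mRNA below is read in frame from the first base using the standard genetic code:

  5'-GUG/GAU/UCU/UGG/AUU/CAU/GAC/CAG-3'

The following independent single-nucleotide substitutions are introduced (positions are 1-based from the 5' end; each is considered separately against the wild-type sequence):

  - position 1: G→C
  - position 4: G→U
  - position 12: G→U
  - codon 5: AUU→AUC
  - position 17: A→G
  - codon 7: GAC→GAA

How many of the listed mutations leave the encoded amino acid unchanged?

Codon 1: GUG (Val) → CUG (Leu) — missense.
Codon 2: GAU (Asp) → UAU (Tyr) — missense.
Codon 4: UGG (Trp) → UGU (Cys) — missense.
Codon 5: AUU (Ile) → AUC (Ile) — synonymous.
Codon 6: CAU (His) → CGU (Arg) — missense.
Codon 7: GAC (Asp) → GAA (Glu) — missense.
Synonymous: 1 of 6.

1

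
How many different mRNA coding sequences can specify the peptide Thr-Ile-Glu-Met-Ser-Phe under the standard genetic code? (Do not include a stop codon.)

288

Thr: 4 codons.
Ile: 3 codons.
Glu: 2 codons.
Met: 1 codon.
Ser: 6 codons.
Phe: 2 codons.
4 × 3 × 2 × 1 × 6 × 2 = 288.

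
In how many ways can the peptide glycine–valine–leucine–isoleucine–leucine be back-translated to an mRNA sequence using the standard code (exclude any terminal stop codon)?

1728

Gly: 4 codons.
Val: 4 codons.
Leu: 6 codons.
Ile: 3 codons.
Leu: 6 codons.
4 × 4 × 6 × 3 × 6 = 1728.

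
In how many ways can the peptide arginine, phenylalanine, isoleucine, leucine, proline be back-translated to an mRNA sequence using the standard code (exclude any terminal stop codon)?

Arg: 6 codons.
Phe: 2 codons.
Ile: 3 codons.
Leu: 6 codons.
Pro: 4 codons.
6 × 2 × 3 × 6 × 4 = 864.

864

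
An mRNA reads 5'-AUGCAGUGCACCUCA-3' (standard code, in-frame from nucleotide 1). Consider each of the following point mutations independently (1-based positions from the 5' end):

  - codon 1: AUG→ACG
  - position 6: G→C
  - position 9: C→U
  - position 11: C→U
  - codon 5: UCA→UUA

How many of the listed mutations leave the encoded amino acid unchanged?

1

Codon 1: AUG (Met) → ACG (Thr) — missense.
Codon 2: CAG (Gln) → CAC (His) — missense.
Codon 3: UGC (Cys) → UGU (Cys) — synonymous.
Codon 4: ACC (Thr) → AUC (Ile) — missense.
Codon 5: UCA (Ser) → UUA (Leu) — missense.
Synonymous: 1 of 5.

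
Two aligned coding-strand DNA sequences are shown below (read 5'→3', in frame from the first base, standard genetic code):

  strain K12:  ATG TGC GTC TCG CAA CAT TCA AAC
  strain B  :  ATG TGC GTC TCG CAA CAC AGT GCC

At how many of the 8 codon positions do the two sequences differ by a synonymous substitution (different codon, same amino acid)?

2

Codon 1: ATG Met / ATG Met — identical.
Codon 2: TGC Cys / TGC Cys — identical.
Codon 3: GTC Val / GTC Val — identical.
Codon 4: TCG Ser / TCG Ser — identical.
Codon 5: CAA Gln / CAA Gln — identical.
Codon 6: CAT His / CAC His — synonymous.
Codon 7: TCA Ser / AGT Ser — synonymous.
Codon 8: AAC Asn / GCC Ala — nonsynonymous.
Synonymous differences: 2.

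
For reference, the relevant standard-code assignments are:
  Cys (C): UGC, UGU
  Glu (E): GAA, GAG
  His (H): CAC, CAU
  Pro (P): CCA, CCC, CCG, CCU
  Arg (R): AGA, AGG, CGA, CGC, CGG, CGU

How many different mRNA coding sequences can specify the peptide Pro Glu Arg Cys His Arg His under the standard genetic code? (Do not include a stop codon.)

2304

Pro: 4 codons.
Glu: 2 codons.
Arg: 6 codons.
Cys: 2 codons.
His: 2 codons.
Arg: 6 codons.
His: 2 codons.
4 × 2 × 6 × 2 × 2 × 6 × 2 = 2304.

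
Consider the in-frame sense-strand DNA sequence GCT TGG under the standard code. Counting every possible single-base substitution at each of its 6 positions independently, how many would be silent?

3

Codon 1 (GCT, Ala): 3 synonymous substitutions.
Codon 2 (TGG, Trp): 0 synonymous substitutions.
Total: 3 + 0 = 3.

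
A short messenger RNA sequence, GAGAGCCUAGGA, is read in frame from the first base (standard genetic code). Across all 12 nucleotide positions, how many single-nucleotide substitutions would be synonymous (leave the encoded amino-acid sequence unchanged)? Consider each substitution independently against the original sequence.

9

Codon 1 (GAG, Glu): 1 synonymous substitution.
Codon 2 (AGC, Ser): 1 synonymous substitution.
Codon 3 (CUA, Leu): 4 synonymous substitutions.
Codon 4 (GGA, Gly): 3 synonymous substitutions.
Total: 1 + 1 + 4 + 3 = 9.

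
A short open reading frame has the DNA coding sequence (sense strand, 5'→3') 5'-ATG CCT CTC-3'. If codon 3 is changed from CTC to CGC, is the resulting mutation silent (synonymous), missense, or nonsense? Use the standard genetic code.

missense

Position 8 falls in codon 3: CTC → Leu.
After the substitution the codon is CGC → Arg.
Leu ≠ Arg, so this is a missense mutation.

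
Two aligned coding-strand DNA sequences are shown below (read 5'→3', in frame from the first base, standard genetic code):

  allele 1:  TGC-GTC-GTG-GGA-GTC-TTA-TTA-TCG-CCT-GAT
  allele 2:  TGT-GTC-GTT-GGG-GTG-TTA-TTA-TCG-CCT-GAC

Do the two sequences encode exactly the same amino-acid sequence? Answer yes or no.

Codon 1: TGC Cys / TGT Cys — synonymous.
Codon 2: GTC Val / GTC Val — identical.
Codon 3: GTG Val / GTT Val — synonymous.
Codon 4: GGA Gly / GGG Gly — synonymous.
Codon 5: GTC Val / GTG Val — synonymous.
Codon 6: TTA Leu / TTA Leu — identical.
Codon 7: TTA Leu / TTA Leu — identical.
Codon 8: TCG Ser / TCG Ser — identical.
Codon 9: CCT Pro / CCT Pro — identical.
Codon 10: GAT Asp / GAC Asp — synonymous.
Nonsynonymous differences: 0 → same protein.

yes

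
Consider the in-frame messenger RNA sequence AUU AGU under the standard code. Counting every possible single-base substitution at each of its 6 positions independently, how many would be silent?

Codon 1 (AUU, Ile): 2 synonymous substitutions.
Codon 2 (AGU, Ser): 1 synonymous substitution.
Total: 2 + 1 = 3.

3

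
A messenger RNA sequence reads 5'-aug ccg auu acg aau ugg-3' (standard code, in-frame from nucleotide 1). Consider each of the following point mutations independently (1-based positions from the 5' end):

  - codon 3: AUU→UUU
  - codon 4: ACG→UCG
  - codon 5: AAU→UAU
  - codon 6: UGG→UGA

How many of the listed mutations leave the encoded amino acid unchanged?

Codon 3: AUU (Ile) → UUU (Phe) — missense.
Codon 4: ACG (Thr) → UCG (Ser) — missense.
Codon 5: AAU (Asn) → UAU (Tyr) — missense.
Codon 6: UGG (Trp) → UGA (Stop) — nonsense.
Synonymous: 0 of 4.

0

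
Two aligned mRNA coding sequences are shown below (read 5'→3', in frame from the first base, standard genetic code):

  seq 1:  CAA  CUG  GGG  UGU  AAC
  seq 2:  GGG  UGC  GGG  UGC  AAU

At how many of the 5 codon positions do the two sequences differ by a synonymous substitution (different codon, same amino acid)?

Codon 1: CAA Gln / GGG Gly — nonsynonymous.
Codon 2: CUG Leu / UGC Cys — nonsynonymous.
Codon 3: GGG Gly / GGG Gly — identical.
Codon 4: UGU Cys / UGC Cys — synonymous.
Codon 5: AAC Asn / AAU Asn — synonymous.
Synonymous differences: 2.

2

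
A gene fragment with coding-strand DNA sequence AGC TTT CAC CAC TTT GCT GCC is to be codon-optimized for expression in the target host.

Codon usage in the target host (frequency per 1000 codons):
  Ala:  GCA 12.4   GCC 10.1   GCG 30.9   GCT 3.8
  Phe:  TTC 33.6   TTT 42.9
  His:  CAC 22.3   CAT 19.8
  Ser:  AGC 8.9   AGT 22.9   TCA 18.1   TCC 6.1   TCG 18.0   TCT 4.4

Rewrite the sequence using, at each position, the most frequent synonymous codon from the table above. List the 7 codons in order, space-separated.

AGT TTT CAC CAC TTT GCG GCG

Codon 1 (Ser): best is AGT at 22.9.
Codon 2 (Phe): best is TTT at 42.9.
Codon 3 (His): best is CAC at 22.3.
Codon 4 (His): best is CAC at 22.3.
Codon 5 (Phe): best is TTT at 42.9.
Codon 6 (Ala): best is GCG at 30.9.
Codon 7 (Ala): best is GCG at 30.9.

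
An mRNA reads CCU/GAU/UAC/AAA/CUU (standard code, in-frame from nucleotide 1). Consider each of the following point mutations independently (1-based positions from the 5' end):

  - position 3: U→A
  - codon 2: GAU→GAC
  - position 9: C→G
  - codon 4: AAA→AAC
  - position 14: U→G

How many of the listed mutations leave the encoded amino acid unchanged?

2

Codon 1: CCU (Pro) → CCA (Pro) — synonymous.
Codon 2: GAU (Asp) → GAC (Asp) — synonymous.
Codon 3: UAC (Tyr) → UAG (Stop) — nonsense.
Codon 4: AAA (Lys) → AAC (Asn) — missense.
Codon 5: CUU (Leu) → CGU (Arg) — missense.
Synonymous: 2 of 5.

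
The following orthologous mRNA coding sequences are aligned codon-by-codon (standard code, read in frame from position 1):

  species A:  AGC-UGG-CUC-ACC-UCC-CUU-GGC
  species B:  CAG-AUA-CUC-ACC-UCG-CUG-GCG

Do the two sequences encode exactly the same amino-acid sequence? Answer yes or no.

no

Codon 1: AGC Ser / CAG Gln — nonsynonymous.
Codon 2: UGG Trp / AUA Ile — nonsynonymous.
Codon 3: CUC Leu / CUC Leu — identical.
Codon 4: ACC Thr / ACC Thr — identical.
Codon 5: UCC Ser / UCG Ser — synonymous.
Codon 6: CUU Leu / CUG Leu — synonymous.
Codon 7: GGC Gly / GCG Ala — nonsynonymous.
Nonsynonymous differences: 3 → different protein.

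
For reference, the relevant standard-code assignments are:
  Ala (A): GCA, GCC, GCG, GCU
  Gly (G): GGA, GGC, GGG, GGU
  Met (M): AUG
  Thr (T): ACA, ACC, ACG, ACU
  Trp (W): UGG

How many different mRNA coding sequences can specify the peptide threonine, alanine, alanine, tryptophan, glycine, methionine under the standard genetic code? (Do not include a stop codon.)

Thr: 4 codons.
Ala: 4 codons.
Ala: 4 codons.
Trp: 1 codon.
Gly: 4 codons.
Met: 1 codon.
4 × 4 × 4 × 1 × 4 × 1 = 256.

256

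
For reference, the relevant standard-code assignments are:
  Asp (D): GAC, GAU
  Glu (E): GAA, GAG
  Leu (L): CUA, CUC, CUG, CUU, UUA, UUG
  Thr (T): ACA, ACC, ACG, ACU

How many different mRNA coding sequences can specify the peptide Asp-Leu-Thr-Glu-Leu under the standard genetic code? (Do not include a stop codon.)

576

Asp: 2 codons.
Leu: 6 codons.
Thr: 4 codons.
Glu: 2 codons.
Leu: 6 codons.
2 × 6 × 4 × 2 × 6 = 576.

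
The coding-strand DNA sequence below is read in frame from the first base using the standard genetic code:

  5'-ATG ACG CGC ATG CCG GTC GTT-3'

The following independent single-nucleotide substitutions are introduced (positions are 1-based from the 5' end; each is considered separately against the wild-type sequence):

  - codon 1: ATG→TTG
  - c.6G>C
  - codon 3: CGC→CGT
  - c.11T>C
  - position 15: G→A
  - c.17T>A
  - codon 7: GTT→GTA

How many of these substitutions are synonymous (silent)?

Codon 1: ATG (Met) → TTG (Leu) — missense.
Codon 2: ACG (Thr) → ACC (Thr) — synonymous.
Codon 3: CGC (Arg) → CGT (Arg) — synonymous.
Codon 4: ATG (Met) → ACG (Thr) — missense.
Codon 5: CCG (Pro) → CCA (Pro) — synonymous.
Codon 6: GTC (Val) → GAC (Asp) — missense.
Codon 7: GTT (Val) → GTA (Val) — synonymous.
Synonymous: 4 of 7.

4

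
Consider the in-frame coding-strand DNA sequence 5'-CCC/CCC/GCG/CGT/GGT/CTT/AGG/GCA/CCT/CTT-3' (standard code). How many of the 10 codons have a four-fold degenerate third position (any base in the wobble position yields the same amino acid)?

Codon 1 CCC (Pro): third position 4-fold.
Codon 2 CCC (Pro): third position 4-fold.
Codon 3 GCG (Ala): third position 4-fold.
Codon 4 CGT (Arg): third position 4-fold.
Codon 5 GGT (Gly): third position 4-fold.
Codon 6 CTT (Leu): third position 4-fold.
Codon 7 AGG (Arg): third position 2-fold.
Codon 8 GCA (Ala): third position 4-fold.
Codon 9 CCT (Pro): third position 4-fold.
Codon 10 CTT (Leu): third position 4-fold.
Four-fold degenerate third positions: 9.

9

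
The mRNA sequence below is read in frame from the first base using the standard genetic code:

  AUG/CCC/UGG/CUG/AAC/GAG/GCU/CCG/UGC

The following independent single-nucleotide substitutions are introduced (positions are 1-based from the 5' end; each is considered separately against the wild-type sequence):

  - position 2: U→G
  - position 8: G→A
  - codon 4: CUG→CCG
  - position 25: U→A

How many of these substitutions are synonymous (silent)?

0

Codon 1: AUG (Met) → AGG (Arg) — missense.
Codon 3: UGG (Trp) → UAG (Stop) — nonsense.
Codon 4: CUG (Leu) → CCG (Pro) — missense.
Codon 9: UGC (Cys) → AGC (Ser) — missense.
Synonymous: 0 of 4.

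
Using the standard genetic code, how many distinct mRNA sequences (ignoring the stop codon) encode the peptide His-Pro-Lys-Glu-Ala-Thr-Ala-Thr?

8192

His: 2 codons.
Pro: 4 codons.
Lys: 2 codons.
Glu: 2 codons.
Ala: 4 codons.
Thr: 4 codons.
Ala: 4 codons.
Thr: 4 codons.
2 × 4 × 2 × 2 × 4 × 4 × 4 × 4 = 8192.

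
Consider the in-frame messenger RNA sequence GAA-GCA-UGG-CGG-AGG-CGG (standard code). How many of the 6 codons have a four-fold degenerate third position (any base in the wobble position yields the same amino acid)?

Codon 1 GAA (Glu): third position 2-fold.
Codon 2 GCA (Ala): third position 4-fold.
Codon 3 UGG (Trp): third position 1-fold.
Codon 4 CGG (Arg): third position 4-fold.
Codon 5 AGG (Arg): third position 2-fold.
Codon 6 CGG (Arg): third position 4-fold.
Four-fold degenerate third positions: 3.

3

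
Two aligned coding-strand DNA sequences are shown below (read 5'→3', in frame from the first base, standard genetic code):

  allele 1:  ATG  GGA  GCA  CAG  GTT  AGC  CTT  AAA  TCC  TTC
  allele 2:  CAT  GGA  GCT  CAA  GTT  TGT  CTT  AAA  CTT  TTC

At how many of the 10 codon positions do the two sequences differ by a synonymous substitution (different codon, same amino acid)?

Codon 1: ATG Met / CAT His — nonsynonymous.
Codon 2: GGA Gly / GGA Gly — identical.
Codon 3: GCA Ala / GCT Ala — synonymous.
Codon 4: CAG Gln / CAA Gln — synonymous.
Codon 5: GTT Val / GTT Val — identical.
Codon 6: AGC Ser / TGT Cys — nonsynonymous.
Codon 7: CTT Leu / CTT Leu — identical.
Codon 8: AAA Lys / AAA Lys — identical.
Codon 9: TCC Ser / CTT Leu — nonsynonymous.
Codon 10: TTC Phe / TTC Phe — identical.
Synonymous differences: 2.

2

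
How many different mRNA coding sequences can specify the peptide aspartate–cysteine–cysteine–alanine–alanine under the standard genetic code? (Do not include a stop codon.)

Asp: 2 codons.
Cys: 2 codons.
Cys: 2 codons.
Ala: 4 codons.
Ala: 4 codons.
2 × 2 × 2 × 4 × 4 = 128.

128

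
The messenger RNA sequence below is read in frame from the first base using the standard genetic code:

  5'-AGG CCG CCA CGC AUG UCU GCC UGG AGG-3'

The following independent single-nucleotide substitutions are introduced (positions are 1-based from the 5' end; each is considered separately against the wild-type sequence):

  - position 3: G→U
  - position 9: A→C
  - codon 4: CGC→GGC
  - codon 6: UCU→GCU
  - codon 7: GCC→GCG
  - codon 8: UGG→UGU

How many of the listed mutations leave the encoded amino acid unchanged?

Codon 1: AGG (Arg) → AGU (Ser) — missense.
Codon 3: CCA (Pro) → CCC (Pro) — synonymous.
Codon 4: CGC (Arg) → GGC (Gly) — missense.
Codon 6: UCU (Ser) → GCU (Ala) — missense.
Codon 7: GCC (Ala) → GCG (Ala) — synonymous.
Codon 8: UGG (Trp) → UGU (Cys) — missense.
Synonymous: 2 of 6.

2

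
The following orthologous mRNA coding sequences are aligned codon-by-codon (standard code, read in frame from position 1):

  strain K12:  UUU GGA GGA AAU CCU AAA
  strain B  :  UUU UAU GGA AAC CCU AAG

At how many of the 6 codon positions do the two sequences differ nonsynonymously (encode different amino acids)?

Codon 1: UUU Phe / UUU Phe — identical.
Codon 2: GGA Gly / UAU Tyr — nonsynonymous.
Codon 3: GGA Gly / GGA Gly — identical.
Codon 4: AAU Asn / AAC Asn — synonymous.
Codon 5: CCU Pro / CCU Pro — identical.
Codon 6: AAA Lys / AAG Lys — synonymous.
Nonsynonymous differences: 1.

1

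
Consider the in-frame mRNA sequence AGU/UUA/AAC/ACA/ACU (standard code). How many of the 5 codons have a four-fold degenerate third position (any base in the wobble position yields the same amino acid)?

2

Codon 1 AGU (Ser): third position 2-fold.
Codon 2 UUA (Leu): third position 2-fold.
Codon 3 AAC (Asn): third position 2-fold.
Codon 4 ACA (Thr): third position 4-fold.
Codon 5 ACU (Thr): third position 4-fold.
Four-fold degenerate third positions: 2.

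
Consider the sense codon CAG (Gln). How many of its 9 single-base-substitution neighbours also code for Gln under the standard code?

Position 1: none → 0 synonymous.
Position 2: none → 0 synonymous.
Position 3: CAA → 1 synonymous.
Total: 0 + 0 + 1 = 1.

1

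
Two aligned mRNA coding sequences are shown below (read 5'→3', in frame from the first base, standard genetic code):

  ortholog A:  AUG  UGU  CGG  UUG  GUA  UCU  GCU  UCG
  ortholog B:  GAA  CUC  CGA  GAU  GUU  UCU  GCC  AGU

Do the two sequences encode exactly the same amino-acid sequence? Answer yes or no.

Codon 1: AUG Met / GAA Glu — nonsynonymous.
Codon 2: UGU Cys / CUC Leu — nonsynonymous.
Codon 3: CGG Arg / CGA Arg — synonymous.
Codon 4: UUG Leu / GAU Asp — nonsynonymous.
Codon 5: GUA Val / GUU Val — synonymous.
Codon 6: UCU Ser / UCU Ser — identical.
Codon 7: GCU Ala / GCC Ala — synonymous.
Codon 8: UCG Ser / AGU Ser — synonymous.
Nonsynonymous differences: 3 → different protein.

no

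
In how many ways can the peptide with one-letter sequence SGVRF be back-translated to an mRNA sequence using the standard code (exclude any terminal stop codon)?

1152

Ser: 6 codons.
Gly: 4 codons.
Val: 4 codons.
Arg: 6 codons.
Phe: 2 codons.
6 × 4 × 4 × 6 × 2 = 1152.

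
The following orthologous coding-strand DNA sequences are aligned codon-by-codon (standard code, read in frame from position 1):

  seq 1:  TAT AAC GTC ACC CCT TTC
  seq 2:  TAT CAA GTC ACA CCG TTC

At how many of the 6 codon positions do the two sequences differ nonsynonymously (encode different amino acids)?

Codon 1: TAT Tyr / TAT Tyr — identical.
Codon 2: AAC Asn / CAA Gln — nonsynonymous.
Codon 3: GTC Val / GTC Val — identical.
Codon 4: ACC Thr / ACA Thr — synonymous.
Codon 5: CCT Pro / CCG Pro — synonymous.
Codon 6: TTC Phe / TTC Phe — identical.
Nonsynonymous differences: 1.

1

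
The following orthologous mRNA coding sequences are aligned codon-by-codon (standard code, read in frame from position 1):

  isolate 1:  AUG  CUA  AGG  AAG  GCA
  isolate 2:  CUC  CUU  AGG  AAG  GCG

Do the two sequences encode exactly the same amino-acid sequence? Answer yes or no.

no

Codon 1: AUG Met / CUC Leu — nonsynonymous.
Codon 2: CUA Leu / CUU Leu — synonymous.
Codon 3: AGG Arg / AGG Arg — identical.
Codon 4: AAG Lys / AAG Lys — identical.
Codon 5: GCA Ala / GCG Ala — synonymous.
Nonsynonymous differences: 1 → different protein.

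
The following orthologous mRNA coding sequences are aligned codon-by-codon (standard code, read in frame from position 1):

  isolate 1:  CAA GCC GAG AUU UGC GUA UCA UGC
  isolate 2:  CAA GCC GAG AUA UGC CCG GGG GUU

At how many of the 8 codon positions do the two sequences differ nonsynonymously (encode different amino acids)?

3

Codon 1: CAA Gln / CAA Gln — identical.
Codon 2: GCC Ala / GCC Ala — identical.
Codon 3: GAG Glu / GAG Glu — identical.
Codon 4: AUU Ile / AUA Ile — synonymous.
Codon 5: UGC Cys / UGC Cys — identical.
Codon 6: GUA Val / CCG Pro — nonsynonymous.
Codon 7: UCA Ser / GGG Gly — nonsynonymous.
Codon 8: UGC Cys / GUU Val — nonsynonymous.
Nonsynonymous differences: 3.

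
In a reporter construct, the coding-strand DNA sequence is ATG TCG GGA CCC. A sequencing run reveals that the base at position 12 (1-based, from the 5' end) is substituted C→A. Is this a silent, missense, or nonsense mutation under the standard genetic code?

Position 12 falls in codon 4: CCC → Pro.
After the substitution the codon is CCA → Pro.
Both encode Pro, so the change is synonymous.

silent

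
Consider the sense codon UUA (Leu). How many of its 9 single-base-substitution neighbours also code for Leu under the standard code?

2

Position 1: CUA → 1 synonymous.
Position 2: none → 0 synonymous.
Position 3: UUG → 1 synonymous.
Total: 1 + 0 + 1 = 2.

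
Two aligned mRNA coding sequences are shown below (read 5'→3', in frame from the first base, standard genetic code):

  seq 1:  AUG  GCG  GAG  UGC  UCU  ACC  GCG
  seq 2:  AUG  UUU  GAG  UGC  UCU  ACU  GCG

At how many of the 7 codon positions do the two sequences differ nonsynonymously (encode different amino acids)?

Codon 1: AUG Met / AUG Met — identical.
Codon 2: GCG Ala / UUU Phe — nonsynonymous.
Codon 3: GAG Glu / GAG Glu — identical.
Codon 4: UGC Cys / UGC Cys — identical.
Codon 5: UCU Ser / UCU Ser — identical.
Codon 6: ACC Thr / ACU Thr — synonymous.
Codon 7: GCG Ala / GCG Ala — identical.
Nonsynonymous differences: 1.

1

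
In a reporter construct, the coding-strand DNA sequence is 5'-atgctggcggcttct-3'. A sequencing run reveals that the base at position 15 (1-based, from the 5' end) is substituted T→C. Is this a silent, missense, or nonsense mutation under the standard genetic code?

silent

Position 15 falls in codon 5: TCT → Ser.
After the substitution the codon is TCC → Ser.
Both encode Ser, so the change is synonymous.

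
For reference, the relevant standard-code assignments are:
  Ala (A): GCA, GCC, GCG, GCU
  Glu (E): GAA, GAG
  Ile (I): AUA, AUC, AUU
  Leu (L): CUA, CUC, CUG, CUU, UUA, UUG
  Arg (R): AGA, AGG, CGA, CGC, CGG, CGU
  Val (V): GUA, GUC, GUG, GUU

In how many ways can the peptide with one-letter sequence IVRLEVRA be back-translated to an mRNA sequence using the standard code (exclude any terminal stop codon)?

Ile: 3 codons.
Val: 4 codons.
Arg: 6 codons.
Leu: 6 codons.
Glu: 2 codons.
Val: 4 codons.
Arg: 6 codons.
Ala: 4 codons.
3 × 4 × 6 × 6 × 2 × 4 × 6 × 4 = 82944.

82944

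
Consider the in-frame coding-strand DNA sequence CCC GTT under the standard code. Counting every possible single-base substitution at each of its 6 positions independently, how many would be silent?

Codon 1 (CCC, Pro): 3 synonymous substitutions.
Codon 2 (GTT, Val): 3 synonymous substitutions.
Total: 3 + 3 = 6.

6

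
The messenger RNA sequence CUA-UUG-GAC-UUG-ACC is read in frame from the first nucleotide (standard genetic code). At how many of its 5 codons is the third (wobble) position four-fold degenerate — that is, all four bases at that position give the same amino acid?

2

Codon 1 CUA (Leu): third position 4-fold.
Codon 2 UUG (Leu): third position 2-fold.
Codon 3 GAC (Asp): third position 2-fold.
Codon 4 UUG (Leu): third position 2-fold.
Codon 5 ACC (Thr): third position 4-fold.
Four-fold degenerate third positions: 2.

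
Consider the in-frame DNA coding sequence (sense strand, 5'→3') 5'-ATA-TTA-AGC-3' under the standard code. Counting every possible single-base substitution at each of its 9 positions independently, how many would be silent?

Codon 1 (ATA, Ile): 2 synonymous substitutions.
Codon 2 (TTA, Leu): 2 synonymous substitutions.
Codon 3 (AGC, Ser): 1 synonymous substitution.
Total: 2 + 2 + 1 = 5.

5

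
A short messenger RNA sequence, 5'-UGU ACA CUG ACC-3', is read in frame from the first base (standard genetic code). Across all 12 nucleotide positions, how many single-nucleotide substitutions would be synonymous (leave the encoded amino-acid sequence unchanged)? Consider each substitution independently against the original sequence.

11

Codon 1 (UGU, Cys): 1 synonymous substitution.
Codon 2 (ACA, Thr): 3 synonymous substitutions.
Codon 3 (CUG, Leu): 4 synonymous substitutions.
Codon 4 (ACC, Thr): 3 synonymous substitutions.
Total: 1 + 3 + 4 + 3 = 11.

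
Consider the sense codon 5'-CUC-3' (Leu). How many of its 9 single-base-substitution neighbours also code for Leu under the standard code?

Position 1: none → 0 synonymous.
Position 2: none → 0 synonymous.
Position 3: CUU, CUA, CUG → 3 synonymous.
Total: 0 + 0 + 3 = 3.

3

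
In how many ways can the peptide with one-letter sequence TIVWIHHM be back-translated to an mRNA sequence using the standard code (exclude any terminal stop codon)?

576

Thr: 4 codons.
Ile: 3 codons.
Val: 4 codons.
Trp: 1 codon.
Ile: 3 codons.
His: 2 codons.
His: 2 codons.
Met: 1 codon.
4 × 3 × 4 × 1 × 3 × 2 × 2 × 1 = 576.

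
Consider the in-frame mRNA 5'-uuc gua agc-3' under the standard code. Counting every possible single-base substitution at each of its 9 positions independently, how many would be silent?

Codon 1 (UUC, Phe): 1 synonymous substitution.
Codon 2 (GUA, Val): 3 synonymous substitutions.
Codon 3 (AGC, Ser): 1 synonymous substitution.
Total: 1 + 3 + 1 = 5.

5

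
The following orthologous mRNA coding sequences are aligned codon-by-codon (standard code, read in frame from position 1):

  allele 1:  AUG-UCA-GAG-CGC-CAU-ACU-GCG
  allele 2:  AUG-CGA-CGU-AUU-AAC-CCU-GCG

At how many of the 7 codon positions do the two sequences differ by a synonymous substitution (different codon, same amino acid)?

0

Codon 1: AUG Met / AUG Met — identical.
Codon 2: UCA Ser / CGA Arg — nonsynonymous.
Codon 3: GAG Glu / CGU Arg — nonsynonymous.
Codon 4: CGC Arg / AUU Ile — nonsynonymous.
Codon 5: CAU His / AAC Asn — nonsynonymous.
Codon 6: ACU Thr / CCU Pro — nonsynonymous.
Codon 7: GCG Ala / GCG Ala — identical.
Synonymous differences: 0.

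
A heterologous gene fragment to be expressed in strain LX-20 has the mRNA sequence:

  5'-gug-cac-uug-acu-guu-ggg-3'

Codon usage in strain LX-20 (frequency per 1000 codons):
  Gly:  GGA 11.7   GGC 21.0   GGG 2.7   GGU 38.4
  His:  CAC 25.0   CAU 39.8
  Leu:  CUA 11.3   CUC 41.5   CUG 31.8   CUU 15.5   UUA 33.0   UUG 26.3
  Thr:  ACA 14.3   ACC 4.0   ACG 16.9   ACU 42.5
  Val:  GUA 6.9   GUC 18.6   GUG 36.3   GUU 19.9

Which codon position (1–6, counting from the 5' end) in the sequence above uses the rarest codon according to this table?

6

Codon 1 GUG (Val): 36.3 per 1000.
Codon 2 CAC (His): 25.0 per 1000.
Codon 3 UUG (Leu): 26.3 per 1000.
Codon 4 ACU (Thr): 42.5 per 1000.
Codon 5 GUU (Val): 19.9 per 1000.
Codon 6 GGG (Gly): 2.7 per 1000.
Lowest frequency is 2.7 at codon 6.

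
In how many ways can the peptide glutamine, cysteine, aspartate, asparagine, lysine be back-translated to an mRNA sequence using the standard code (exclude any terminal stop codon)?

Gln: 2 codons.
Cys: 2 codons.
Asp: 2 codons.
Asn: 2 codons.
Lys: 2 codons.
2 × 2 × 2 × 2 × 2 = 32.

32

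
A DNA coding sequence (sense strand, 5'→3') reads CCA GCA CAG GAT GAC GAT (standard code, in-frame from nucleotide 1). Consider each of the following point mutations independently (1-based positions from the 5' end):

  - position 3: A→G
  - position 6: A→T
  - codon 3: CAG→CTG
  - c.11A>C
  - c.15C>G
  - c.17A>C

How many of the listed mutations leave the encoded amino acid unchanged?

2

Codon 1: CCA (Pro) → CCG (Pro) — synonymous.
Codon 2: GCA (Ala) → GCT (Ala) — synonymous.
Codon 3: CAG (Gln) → CTG (Leu) — missense.
Codon 4: GAT (Asp) → GCT (Ala) — missense.
Codon 5: GAC (Asp) → GAG (Glu) — missense.
Codon 6: GAT (Asp) → GCT (Ala) — missense.
Synonymous: 2 of 6.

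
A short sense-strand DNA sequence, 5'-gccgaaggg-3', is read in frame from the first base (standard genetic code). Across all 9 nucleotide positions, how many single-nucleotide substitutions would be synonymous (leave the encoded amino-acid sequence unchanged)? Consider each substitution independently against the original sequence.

7

Codon 1 (GCC, Ala): 3 synonymous substitutions.
Codon 2 (GAA, Glu): 1 synonymous substitution.
Codon 3 (GGG, Gly): 3 synonymous substitutions.
Total: 3 + 1 + 3 = 7.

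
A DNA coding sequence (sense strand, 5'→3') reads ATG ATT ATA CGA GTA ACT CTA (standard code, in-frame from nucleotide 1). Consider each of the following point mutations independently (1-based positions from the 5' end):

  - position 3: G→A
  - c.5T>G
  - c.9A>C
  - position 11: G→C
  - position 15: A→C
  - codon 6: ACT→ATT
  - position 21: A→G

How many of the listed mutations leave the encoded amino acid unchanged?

3

Codon 1: ATG (Met) → ATA (Ile) — missense.
Codon 2: ATT (Ile) → AGT (Ser) — missense.
Codon 3: ATA (Ile) → ATC (Ile) — synonymous.
Codon 4: CGA (Arg) → CCA (Pro) — missense.
Codon 5: GTA (Val) → GTC (Val) — synonymous.
Codon 6: ACT (Thr) → ATT (Ile) — missense.
Codon 7: CTA (Leu) → CTG (Leu) — synonymous.
Synonymous: 3 of 7.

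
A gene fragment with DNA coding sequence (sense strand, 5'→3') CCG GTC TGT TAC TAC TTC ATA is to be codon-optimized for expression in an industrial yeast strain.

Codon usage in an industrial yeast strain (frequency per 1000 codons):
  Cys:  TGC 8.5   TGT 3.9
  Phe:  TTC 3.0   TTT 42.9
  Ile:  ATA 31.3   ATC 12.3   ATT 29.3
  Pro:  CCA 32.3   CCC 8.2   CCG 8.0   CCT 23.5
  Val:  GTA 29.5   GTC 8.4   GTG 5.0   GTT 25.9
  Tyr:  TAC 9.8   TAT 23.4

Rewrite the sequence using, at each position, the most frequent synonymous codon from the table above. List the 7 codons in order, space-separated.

Codon 1 (Pro): best is CCA at 32.3.
Codon 2 (Val): best is GTA at 29.5.
Codon 3 (Cys): best is TGC at 8.5.
Codon 4 (Tyr): best is TAT at 23.4.
Codon 5 (Tyr): best is TAT at 23.4.
Codon 6 (Phe): best is TTT at 42.9.
Codon 7 (Ile): best is ATA at 31.3.

CCA GTA TGC TAT TAT TTT ATA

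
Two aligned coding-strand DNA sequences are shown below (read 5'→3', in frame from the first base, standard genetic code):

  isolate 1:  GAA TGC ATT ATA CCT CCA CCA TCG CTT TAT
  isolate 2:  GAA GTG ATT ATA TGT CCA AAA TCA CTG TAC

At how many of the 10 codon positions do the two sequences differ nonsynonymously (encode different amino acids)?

Codon 1: GAA Glu / GAA Glu — identical.
Codon 2: TGC Cys / GTG Val — nonsynonymous.
Codon 3: ATT Ile / ATT Ile — identical.
Codon 4: ATA Ile / ATA Ile — identical.
Codon 5: CCT Pro / TGT Cys — nonsynonymous.
Codon 6: CCA Pro / CCA Pro — identical.
Codon 7: CCA Pro / AAA Lys — nonsynonymous.
Codon 8: TCG Ser / TCA Ser — synonymous.
Codon 9: CTT Leu / CTG Leu — synonymous.
Codon 10: TAT Tyr / TAC Tyr — synonymous.
Nonsynonymous differences: 3.

3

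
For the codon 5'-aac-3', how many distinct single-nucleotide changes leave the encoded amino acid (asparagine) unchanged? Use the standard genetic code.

1

Position 1: none → 0 synonymous.
Position 2: none → 0 synonymous.
Position 3: AAT → 1 synonymous.
Total: 0 + 0 + 1 = 1.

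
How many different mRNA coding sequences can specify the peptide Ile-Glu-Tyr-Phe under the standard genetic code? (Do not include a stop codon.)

Ile: 3 codons.
Glu: 2 codons.
Tyr: 2 codons.
Phe: 2 codons.
3 × 2 × 2 × 2 = 24.

24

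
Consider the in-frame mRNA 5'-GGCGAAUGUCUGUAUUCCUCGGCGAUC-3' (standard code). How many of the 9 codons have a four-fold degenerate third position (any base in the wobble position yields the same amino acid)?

5

Codon 1 GGC (Gly): third position 4-fold.
Codon 2 GAA (Glu): third position 2-fold.
Codon 3 UGU (Cys): third position 2-fold.
Codon 4 CUG (Leu): third position 4-fold.
Codon 5 UAU (Tyr): third position 2-fold.
Codon 6 UCC (Ser): third position 4-fold.
Codon 7 UCG (Ser): third position 4-fold.
Codon 8 GCG (Ala): third position 4-fold.
Codon 9 AUC (Ile): third position 3-fold.
Four-fold degenerate third positions: 5.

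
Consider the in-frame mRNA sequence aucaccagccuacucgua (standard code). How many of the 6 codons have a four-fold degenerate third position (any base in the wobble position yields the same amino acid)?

4

Codon 1 AUC (Ile): third position 3-fold.
Codon 2 ACC (Thr): third position 4-fold.
Codon 3 AGC (Ser): third position 2-fold.
Codon 4 CUA (Leu): third position 4-fold.
Codon 5 CUC (Leu): third position 4-fold.
Codon 6 GUA (Val): third position 4-fold.
Four-fold degenerate third positions: 4.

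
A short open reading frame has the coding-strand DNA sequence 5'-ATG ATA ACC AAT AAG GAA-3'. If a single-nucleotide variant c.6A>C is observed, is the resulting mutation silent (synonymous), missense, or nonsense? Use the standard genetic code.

Position 6 falls in codon 2: ATA → Ile.
After the substitution the codon is ATC → Ile.
Both encode Ile, so the change is synonymous.

silent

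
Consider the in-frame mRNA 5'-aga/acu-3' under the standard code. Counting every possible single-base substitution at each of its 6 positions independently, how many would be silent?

5

Codon 1 (AGA, Arg): 2 synonymous substitutions.
Codon 2 (ACU, Thr): 3 synonymous substitutions.
Total: 2 + 3 = 5.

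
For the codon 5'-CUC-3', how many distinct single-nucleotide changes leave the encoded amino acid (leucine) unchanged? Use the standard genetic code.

3

Position 1: none → 0 synonymous.
Position 2: none → 0 synonymous.
Position 3: CUU, CUA, CUG → 3 synonymous.
Total: 0 + 0 + 3 = 3.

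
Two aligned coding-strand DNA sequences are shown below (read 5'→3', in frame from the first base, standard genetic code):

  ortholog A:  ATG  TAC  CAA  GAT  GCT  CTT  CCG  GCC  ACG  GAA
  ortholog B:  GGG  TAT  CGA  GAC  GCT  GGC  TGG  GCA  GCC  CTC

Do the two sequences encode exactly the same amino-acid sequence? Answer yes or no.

no

Codon 1: ATG Met / GGG Gly — nonsynonymous.
Codon 2: TAC Tyr / TAT Tyr — synonymous.
Codon 3: CAA Gln / CGA Arg — nonsynonymous.
Codon 4: GAT Asp / GAC Asp — synonymous.
Codon 5: GCT Ala / GCT Ala — identical.
Codon 6: CTT Leu / GGC Gly — nonsynonymous.
Codon 7: CCG Pro / TGG Trp — nonsynonymous.
Codon 8: GCC Ala / GCA Ala — synonymous.
Codon 9: ACG Thr / GCC Ala — nonsynonymous.
Codon 10: GAA Glu / CTC Leu — nonsynonymous.
Nonsynonymous differences: 6 → different protein.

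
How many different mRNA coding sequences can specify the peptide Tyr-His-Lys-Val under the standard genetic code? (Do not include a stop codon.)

32

Tyr: 2 codons.
His: 2 codons.
Lys: 2 codons.
Val: 4 codons.
2 × 2 × 2 × 4 = 32.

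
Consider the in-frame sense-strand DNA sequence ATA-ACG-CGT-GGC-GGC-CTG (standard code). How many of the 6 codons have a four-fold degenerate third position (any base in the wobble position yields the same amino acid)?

Codon 1 ATA (Ile): third position 3-fold.
Codon 2 ACG (Thr): third position 4-fold.
Codon 3 CGT (Arg): third position 4-fold.
Codon 4 GGC (Gly): third position 4-fold.
Codon 5 GGC (Gly): third position 4-fold.
Codon 6 CTG (Leu): third position 4-fold.
Four-fold degenerate third positions: 5.

5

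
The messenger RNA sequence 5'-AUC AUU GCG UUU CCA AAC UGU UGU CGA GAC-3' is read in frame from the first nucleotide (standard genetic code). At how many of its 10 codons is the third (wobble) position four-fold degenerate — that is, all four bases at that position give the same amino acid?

3

Codon 1 AUC (Ile): third position 3-fold.
Codon 2 AUU (Ile): third position 3-fold.
Codon 3 GCG (Ala): third position 4-fold.
Codon 4 UUU (Phe): third position 2-fold.
Codon 5 CCA (Pro): third position 4-fold.
Codon 6 AAC (Asn): third position 2-fold.
Codon 7 UGU (Cys): third position 2-fold.
Codon 8 UGU (Cys): third position 2-fold.
Codon 9 CGA (Arg): third position 4-fold.
Codon 10 GAC (Asp): third position 2-fold.
Four-fold degenerate third positions: 3.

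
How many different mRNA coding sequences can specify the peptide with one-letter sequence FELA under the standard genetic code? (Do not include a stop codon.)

96

Phe: 2 codons.
Glu: 2 codons.
Leu: 6 codons.
Ala: 4 codons.
2 × 2 × 6 × 4 = 96.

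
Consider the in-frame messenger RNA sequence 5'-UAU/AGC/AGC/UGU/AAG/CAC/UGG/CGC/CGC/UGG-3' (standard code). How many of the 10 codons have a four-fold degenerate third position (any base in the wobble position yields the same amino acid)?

2

Codon 1 UAU (Tyr): third position 2-fold.
Codon 2 AGC (Ser): third position 2-fold.
Codon 3 AGC (Ser): third position 2-fold.
Codon 4 UGU (Cys): third position 2-fold.
Codon 5 AAG (Lys): third position 2-fold.
Codon 6 CAC (His): third position 2-fold.
Codon 7 UGG (Trp): third position 1-fold.
Codon 8 CGC (Arg): third position 4-fold.
Codon 9 CGC (Arg): third position 4-fold.
Codon 10 UGG (Trp): third position 1-fold.
Four-fold degenerate third positions: 2.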